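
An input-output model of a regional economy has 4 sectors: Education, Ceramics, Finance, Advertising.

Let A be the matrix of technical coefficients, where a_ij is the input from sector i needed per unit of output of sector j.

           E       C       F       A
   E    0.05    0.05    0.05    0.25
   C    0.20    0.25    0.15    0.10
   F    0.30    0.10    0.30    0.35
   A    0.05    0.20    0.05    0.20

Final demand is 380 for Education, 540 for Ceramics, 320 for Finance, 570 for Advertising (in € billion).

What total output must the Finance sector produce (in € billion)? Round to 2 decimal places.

I − A =
  [   0.95    -0.05    -0.05    -0.25]
  [  -0.20     0.75    -0.15    -0.10]
  [  -0.30    -0.10     0.70    -0.35]
  [  -0.05    -0.20    -0.05     0.80]
Compute the cofactors C_ij = (−1)^(i+j)·(3×3 minor ij) of I−A; the adjugate is their transpose:
adj(I−A) = Cᵀ =
  [ 0.369875   0.070875   0.052125   0.147250]
  [ 0.152125   0.490000   0.127625   0.164625]
  [ 0.217625   0.169125   0.523375   0.318125]
  [ 0.074750   0.137500   0.067875   0.463000]
det(I−A) = Σ_j (I−A)_1j·C_1j = (0.95)(0.369875) + (-0.05)(0.152125) + (-0.05)(0.217625) + (-0.25)(0.074750) = 0.31420625
(I − A)⁻¹ = adj(I−A) / det(I−A) ≈
  [   1.1772     0.2256     0.1659     0.4686]
  [   0.4842     1.5595     0.4062     0.5239]
  [   0.6926     0.5383     1.6657     1.0125]
  [   0.2379     0.4376     0.2160     1.4736]
x = (I − A)⁻¹ d = adj(I−A)·d / det(I−A), with det(I−A) = 0.31420625:
  x_E = (0.369875·380 + 0.070875·540 + 0.052125·320 + 0.147250·570) / 0.31420625 = 279.4375 / 0.31420625 ≈ 889.34
  x_C = (0.152125·380 + 0.490000·540 + 0.127625·320 + 0.164625·570) / 0.31420625 = 457.08375 / 0.31420625 ≈ 1454.73
  x_F = (0.217625·380 + 0.169125·540 + 0.523375·320 + 0.318125·570) / 0.31420625 = 522.83625 / 0.31420625 ≈ 1663.99
  x_A = (0.074750·380 + 0.137500·540 + 0.067875·320 + 0.463000·570) / 0.31420625 = 388.285 / 0.31420625 ≈ 1235.76

x_F = 1663.99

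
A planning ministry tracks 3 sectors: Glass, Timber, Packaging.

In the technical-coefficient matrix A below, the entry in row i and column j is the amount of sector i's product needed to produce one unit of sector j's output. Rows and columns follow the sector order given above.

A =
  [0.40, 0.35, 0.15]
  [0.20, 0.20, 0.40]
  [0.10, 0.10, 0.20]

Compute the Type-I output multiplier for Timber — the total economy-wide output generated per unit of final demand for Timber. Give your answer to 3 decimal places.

m_2 = 3.109

I − A =
  [   0.60    -0.35    -0.15]
  [  -0.20     0.80    -0.40]
  [  -0.10    -0.10     0.80]
Cofactors of I−A, C_ij = (−1)^(i+j)·(minor ij) (rows/columns in the sector order above):
  C_11 = (0.80)(0.80) − (-0.40)(-0.10) = 0.6000
  C_12 = −[(-0.20)(0.80) − (-0.40)(-0.10)] = 0.2000
  C_13 = (-0.20)(-0.10) − (0.80)(-0.10) = 0.1000
  C_21 = −[(-0.35)(0.80) − (-0.15)(-0.10)] = 0.2950
  C_22 = (0.60)(0.80) − (-0.15)(-0.10) = 0.4650
  C_23 = −[(0.60)(-0.10) − (-0.35)(-0.10)] = 0.0950
  C_31 = (-0.35)(-0.40) − (-0.15)(0.80) = 0.2600
  C_32 = −[(0.60)(-0.40) − (-0.15)(-0.20)] = 0.2700
  C_33 = (0.60)(0.80) − (-0.35)(-0.20) = 0.4100
det(I−A) = Σ_j (I−A)_1j·C_1j = (0.60)(0.6000) + (-0.35)(0.2000) + (-0.15)(0.1000) = 0.2750
adj(I−A) = Cᵀ =
  [ 0.6000   0.2950   0.2600]
  [ 0.2000   0.4650   0.2700]
  [ 0.1000   0.0950   0.4100]
(I − A)⁻¹ = adj(I−A) / det(I−A) ≈
  [   2.1818     1.0727     0.9455]
  [   0.7273     1.6909     0.9818]
  [   0.3636     0.3455     1.4909]
The output multiplier for sector j is the column-j sum of the Leontief inverse (I − A)⁻¹ = adj(I−A) / det(I−A).
Column 2 of adj(I−A): (0.2950, 0.4650, 0.0950); det(I−A) = 0.2750.
m_2 = (0.2950 + 0.4650 + 0.0950) / 0.2750 = 0.855 / 0.2750 ≈ 3.109.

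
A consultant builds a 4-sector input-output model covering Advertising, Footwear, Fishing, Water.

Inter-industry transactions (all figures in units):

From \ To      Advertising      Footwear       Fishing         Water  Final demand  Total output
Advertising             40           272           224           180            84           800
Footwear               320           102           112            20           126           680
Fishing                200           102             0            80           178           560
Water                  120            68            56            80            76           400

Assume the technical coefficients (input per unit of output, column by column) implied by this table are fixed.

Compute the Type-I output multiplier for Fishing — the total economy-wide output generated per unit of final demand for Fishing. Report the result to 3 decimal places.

Technical coefficients a_ij = z_ij / X_j:
  a_11 = 40/800 = 0.05, a_21 = 320/800 = 0.40, a_31 = 200/800 = 0.25, a_41 = 120/800 = 0.15
  a_12 = 272/680 = 0.40, a_22 = 102/680 = 0.15, a_32 = 102/680 = 0.15, a_42 = 68/680 = 0.10
  a_13 = 224/560 = 0.40, a_23 = 112/560 = 0.20, a_33 = 0/560 = 0.00, a_43 = 56/560 = 0.10
  a_14 = 180/400 = 0.45, a_24 = 20/400 = 0.05, a_34 = 80/400 = 0.20, a_44 = 80/400 = 0.20
I − A =
  [   0.95    -0.40    -0.40    -0.45]
  [  -0.40     0.85    -0.20    -0.05]
  [  -0.25    -0.15     1.00    -0.20]
  [  -0.15    -0.10    -0.10     0.80]
Compute the cofactors C_ij = (−1)^(i+j)·(3×3 minor ij) of I−A; the adjugate is their transpose:
adj(I−A) = Cᵀ =
  [ 0.629250   0.419750   0.383250   0.476000]
  [ 0.366750   0.570250   0.292250   0.315000]
  [ 0.251375   0.226125   0.434875   0.264250]
  [ 0.195250   0.178250   0.162750   0.490000]
det(I−A) = Σ_j (I−A)_1j·C_1j = (0.95)(0.629250) + (-0.40)(0.366750) + (-0.40)(0.251375) + (-0.45)(0.195250) = 0.262675
(I − A)⁻¹ = adj(I−A) / det(I−A) ≈
  [   2.3955     1.5980     1.4590     1.8121]
  [   1.3962     2.1709     1.1126     1.1992]
  [   0.9570     0.8609     1.6556     1.0060]
  [   0.7433     0.6786     0.6196     1.8654]
The output multiplier for sector j is the column-j sum of the Leontief inverse (I − A)⁻¹ = adj(I−A) / det(I−A).
Column 3 of adj(I−A): (0.383250, 0.292250, 0.434875, 0.162750); det(I−A) = 0.262675.
m_3 = (0.383250 + 0.292250 + 0.434875 + 0.162750) / 0.262675 = 1.273125 / 0.262675 ≈ 4.847.

m_3 = 4.847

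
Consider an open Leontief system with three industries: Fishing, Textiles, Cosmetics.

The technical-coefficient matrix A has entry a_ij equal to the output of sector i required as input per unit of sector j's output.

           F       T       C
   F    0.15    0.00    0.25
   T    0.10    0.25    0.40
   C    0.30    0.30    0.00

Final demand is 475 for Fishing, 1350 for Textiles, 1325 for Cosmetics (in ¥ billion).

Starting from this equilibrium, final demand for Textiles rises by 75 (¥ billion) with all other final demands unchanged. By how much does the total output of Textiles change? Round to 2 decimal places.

I − A =
  [   0.85     0.00    -0.25]
  [  -0.10     0.75    -0.40]
  [  -0.30    -0.30     1.00]
Cofactors of I−A, C_ij = (−1)^(i+j)·(minor ij) (rows/columns in the sector order above):
  C_11 = (0.75)(1.00) − (-0.40)(-0.30) = 0.6300
  C_12 = −[(-0.10)(1.00) − (-0.40)(-0.30)] = 0.2200
  C_13 = (-0.10)(-0.30) − (0.75)(-0.30) = 0.2550
  C_21 = −[(0.00)(1.00) − (-0.25)(-0.30)] = 0.0750
  C_22 = (0.85)(1.00) − (-0.25)(-0.30) = 0.7750
  C_23 = −[(0.85)(-0.30) − (0.00)(-0.30)] = 0.2550
  C_31 = (0.00)(-0.40) − (-0.25)(0.75) = 0.1875
  C_32 = −[(0.85)(-0.40) − (-0.25)(-0.10)] = 0.3650
  C_33 = (0.85)(0.75) − (0.00)(-0.10) = 0.6375
det(I−A) = Σ_j (I−A)_1j·C_1j = (0.85)(0.6300) + (0.00)(0.2200) + (-0.25)(0.2550) = 0.47175
adj(I−A) = Cᵀ =
  [ 0.6300   0.0750   0.1875]
  [ 0.2200   0.7750   0.3650]
  [ 0.2550   0.2550   0.6375]
(I − A)⁻¹ = adj(I−A) / det(I−A) ≈
  [   1.3355     0.1590     0.3975]
  [   0.4663     1.6428     0.7737]
  [   0.5405     0.5405     1.3514]
Δx = (I − A)⁻¹ Δd with Δd having +75 in the Textiles component and 0 elsewhere.
So Δx_T = L_TT · (+75), where L_TT = adj(I−A)_TT / det(I−A) = 0.7750 / 0.47175.
Δx_T = 0.7750 × (+75) / 0.47175 = 58.125 / 0.47175 ≈ 123.21.

Δx_T = 123.21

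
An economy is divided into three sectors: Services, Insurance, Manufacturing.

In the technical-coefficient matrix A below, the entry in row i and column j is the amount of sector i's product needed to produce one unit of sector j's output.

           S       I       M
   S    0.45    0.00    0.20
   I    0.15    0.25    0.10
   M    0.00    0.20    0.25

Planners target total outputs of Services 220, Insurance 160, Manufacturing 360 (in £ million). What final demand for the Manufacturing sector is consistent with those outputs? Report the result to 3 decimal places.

I − A =
  [   0.55     0.00    -0.20]
  [  -0.15     0.75    -0.10]
  [   0.00    -0.20     0.75]
d = (I − A) x:
  d_S = (+0.55)·220 + (+0.00)·160 + (-0.20)·360 = 49.000
  d_I = (-0.15)·220 + (+0.75)·160 + (-0.10)·360 = 51.000
  d_M = (+0.00)·220 + (-0.20)·160 + (+0.75)·360 = 238.000

d_M = 238.000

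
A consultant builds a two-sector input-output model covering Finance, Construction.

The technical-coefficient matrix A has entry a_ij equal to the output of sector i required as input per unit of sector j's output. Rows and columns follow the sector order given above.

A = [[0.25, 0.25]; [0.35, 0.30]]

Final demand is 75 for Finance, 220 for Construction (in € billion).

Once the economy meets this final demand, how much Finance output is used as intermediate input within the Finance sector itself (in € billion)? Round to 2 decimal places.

z_FF = 61.43

I − A =
  [   0.75    -0.25]
  [  -0.35     0.70]
det(I−A) = (0.75)(0.70) − (-0.25)(-0.35) = 0.4375
adj(I−A) = [[0.70, 0.25], [0.35, 0.75]]
(I − A)⁻¹ = adj(I−A) / det(I−A) ≈
  [   1.6000     0.5714]
  [   0.8000     1.7143]
First solve x = (I − A)⁻¹ d = adj(I−A)·d / det(I−A); in particular x_F = (0.70·75 + 0.25·220) / 0.4375 = 107.50 / 0.4375 ≈ 245.7143.
Intermediate flow from F to F: z_FF = a_FF · x_F = 0.25 × 107.50 / 0.4375 = 26.875 / 0.4375 ≈ 61.43.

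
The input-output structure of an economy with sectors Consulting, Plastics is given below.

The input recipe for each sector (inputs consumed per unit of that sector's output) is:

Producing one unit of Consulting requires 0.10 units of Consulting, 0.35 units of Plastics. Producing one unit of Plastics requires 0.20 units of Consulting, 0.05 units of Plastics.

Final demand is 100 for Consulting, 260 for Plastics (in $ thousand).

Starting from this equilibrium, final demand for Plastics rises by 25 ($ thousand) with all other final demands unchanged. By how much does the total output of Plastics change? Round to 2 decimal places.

Δx_P = 28.66

I − A =
  [   0.90    -0.20]
  [  -0.35     0.95]
det(I−A) = (0.90)(0.95) − (-0.20)(-0.35) = 0.7850
adj(I−A) = [[0.95, 0.20], [0.35, 0.90]]
(I − A)⁻¹ = adj(I−A) / det(I−A) ≈
  [   1.2102     0.2548]
  [   0.4459     1.1465]
Δx = (I − A)⁻¹ Δd with Δd having +25 in the Plastics component and 0 elsewhere.
So Δx_P = L_PP · (+25), where L_PP = adj(I−A)_PP / det(I−A) = 0.90 / 0.7850.
Δx_P = 0.90 × (+25) / 0.7850 = 22.50 / 0.7850 ≈ 28.66.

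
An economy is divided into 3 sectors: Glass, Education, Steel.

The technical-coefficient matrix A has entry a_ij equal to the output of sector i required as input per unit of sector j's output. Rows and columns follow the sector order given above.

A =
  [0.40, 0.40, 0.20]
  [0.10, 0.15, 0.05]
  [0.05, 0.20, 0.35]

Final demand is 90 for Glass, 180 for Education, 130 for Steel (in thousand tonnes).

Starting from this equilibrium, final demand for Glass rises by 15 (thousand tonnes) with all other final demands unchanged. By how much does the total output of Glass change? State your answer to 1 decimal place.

I − A =
  [   0.60    -0.40    -0.20]
  [  -0.10     0.85    -0.05]
  [  -0.05    -0.20     0.65]
Cofactors of I−A, C_ij = (−1)^(i+j)·(minor ij) (rows/columns in the sector order above):
  C_11 = (0.85)(0.65) − (-0.05)(-0.20) = 0.5425
  C_12 = −[(-0.10)(0.65) − (-0.05)(-0.05)] = 0.0675
  C_13 = (-0.10)(-0.20) − (0.85)(-0.05) = 0.0625
  C_21 = −[(-0.40)(0.65) − (-0.20)(-0.20)] = 0.3000
  C_22 = (0.60)(0.65) − (-0.20)(-0.05) = 0.3800
  C_23 = −[(0.60)(-0.20) − (-0.40)(-0.05)] = 0.1400
  C_31 = (-0.40)(-0.05) − (-0.20)(0.85) = 0.1900
  C_32 = −[(0.60)(-0.05) − (-0.20)(-0.10)] = 0.0500
  C_33 = (0.60)(0.85) − (-0.40)(-0.10) = 0.4700
det(I−A) = Σ_j (I−A)_1j·C_1j = (0.60)(0.5425) + (-0.40)(0.0675) + (-0.20)(0.0625) = 0.2860
adj(I−A) = Cᵀ =
  [ 0.5425   0.3000   0.1900]
  [ 0.0675   0.3800   0.0500]
  [ 0.0625   0.1400   0.4700]
(I − A)⁻¹ = adj(I−A) / det(I−A) ≈
  [   1.8969     1.0490     0.6643]
  [   0.2360     1.3287     0.1748]
  [   0.2185     0.4895     1.6434]
Δx = (I − A)⁻¹ Δd with Δd having +15 in the Glass component and 0 elsewhere.
So Δx_1 = L_11 · (+15), where L_11 = adj(I−A)_11 / det(I−A) = 0.5425 / 0.2860.
Δx_1 = 0.5425 × (+15) / 0.2860 = 8.1375 / 0.2860 ≈ 28.5.

Δx_1 = 28.5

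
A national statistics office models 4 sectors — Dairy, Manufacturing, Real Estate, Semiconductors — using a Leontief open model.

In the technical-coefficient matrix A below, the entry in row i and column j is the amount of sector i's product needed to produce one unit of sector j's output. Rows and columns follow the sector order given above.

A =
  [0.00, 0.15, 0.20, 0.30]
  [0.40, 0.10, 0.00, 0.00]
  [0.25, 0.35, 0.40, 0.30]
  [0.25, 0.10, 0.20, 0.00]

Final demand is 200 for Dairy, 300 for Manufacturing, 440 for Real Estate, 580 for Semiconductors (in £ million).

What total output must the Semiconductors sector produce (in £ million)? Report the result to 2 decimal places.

I − A =
  [   1.00    -0.15    -0.20    -0.30]
  [  -0.40     0.90     0.00     0.00]
  [  -0.25    -0.35     0.60    -0.30]
  [  -0.25    -0.10    -0.20     1.00]
Compute the cofactors C_ij = (−1)^(i+j)·(3×3 minor ij) of I−A; the adjugate is their transpose:
adj(I−A) = Cᵀ =
  [ 0.4860   0.1960   0.2340   0.2160]
  [ 0.2160   0.4150   0.1040   0.0960]
  [ 0.4445   0.4100   0.7605   0.3615]
  [ 0.2320   0.1725   0.2210   0.4310]
det(I−A) = Σ_j (I−A)_1j·C_1j = (1.00)(0.4860) + (-0.15)(0.2160) + (-0.20)(0.4445) + (-0.30)(0.2320) = 0.2951
(I − A)⁻¹ = adj(I−A) / det(I−A) ≈
  [   1.6469     0.6642     0.7930     0.7320]
  [   0.7320     1.4063     0.3524     0.3253]
  [   1.5063     1.3894     2.5771     1.2250]
  [   0.7862     0.5845     0.7489     1.4605]
x = (I − A)⁻¹ d = adj(I−A)·d / det(I−A), with det(I−A) = 0.2951:
  x_D = (0.4860·200 + 0.1960·300 + 0.2340·440 + 0.2160·580) / 0.2951 = 384.24 / 0.2951 ≈ 1302.07
  x_M = (0.2160·200 + 0.4150·300 + 0.1040·440 + 0.0960·580) / 0.2951 = 269.14 / 0.2951 ≈ 912.03
  x_R = (0.4445·200 + 0.4100·300 + 0.7605·440 + 0.3615·580) / 0.2951 = 756.19 / 0.2951 ≈ 2562.49
  x_S = (0.2320·200 + 0.1725·300 + 0.2210·440 + 0.4310·580) / 0.2951 = 445.37 / 0.2951 ≈ 1509.22

x_S = 1509.22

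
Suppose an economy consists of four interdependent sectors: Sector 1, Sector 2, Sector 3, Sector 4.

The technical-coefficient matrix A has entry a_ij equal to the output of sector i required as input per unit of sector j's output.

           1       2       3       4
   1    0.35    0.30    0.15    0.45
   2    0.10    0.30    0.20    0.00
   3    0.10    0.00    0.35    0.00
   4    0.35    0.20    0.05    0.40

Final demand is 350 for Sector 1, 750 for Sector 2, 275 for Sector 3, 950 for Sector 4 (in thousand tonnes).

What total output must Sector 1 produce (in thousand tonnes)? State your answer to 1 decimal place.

I − A =
  [   0.65    -0.30    -0.15    -0.45]
  [  -0.10     0.70    -0.20     0.00]
  [  -0.10     0.00     0.65     0.00]
  [  -0.35    -0.20    -0.05     0.60]
Compute the cofactors C_ij = (−1)^(i+j)·(3×3 minor ij) of I−A; the adjugate is their transpose:
adj(I−A) = Cᵀ =
  [ 0.273000   0.175500   0.132750   0.204750]
  [ 0.051000   0.139875   0.057750   0.038250]
  [ 0.042000   0.027000   0.135750   0.031500]
  [ 0.179750   0.151250   0.108000   0.259750]
det(I−A) = Σ_j (I−A)_1j·C_1j = (0.65)(0.273000) + (-0.30)(0.051000) + (-0.15)(0.042000) + (-0.45)(0.179750) = 0.0749625
(I − A)⁻¹ = adj(I−A) / det(I−A) ≈
  [   3.6418     2.3412     1.7709     2.7314]
  [   0.6803     1.8659     0.7704     0.5103]
  [   0.5603     0.3602     1.8109     0.4202]
  [   2.3979     2.0177     1.4407     3.4651]
x = (I − A)⁻¹ d = adj(I−A)·d / det(I−A), with det(I−A) = 0.0749625:
  x_1 = (0.273000·350 + 0.175500·750 + 0.132750·275 + 0.204750·950) / 0.0749625 = 458.19375 / 0.0749625 ≈ 6112.3
  x_2 = (0.051000·350 + 0.139875·750 + 0.057750·275 + 0.038250·950) / 0.0749625 = 174.975 / 0.0749625 ≈ 2334.2
  x_3 = (0.042000·350 + 0.027000·750 + 0.135750·275 + 0.031500·950) / 0.0749625 = 102.20625 / 0.0749625 ≈ 1363.4
  x_4 = (0.179750·350 + 0.151250·750 + 0.108000·275 + 0.259750·950) / 0.0749625 = 452.8125 / 0.0749625 ≈ 6040.5

x_1 = 6112.3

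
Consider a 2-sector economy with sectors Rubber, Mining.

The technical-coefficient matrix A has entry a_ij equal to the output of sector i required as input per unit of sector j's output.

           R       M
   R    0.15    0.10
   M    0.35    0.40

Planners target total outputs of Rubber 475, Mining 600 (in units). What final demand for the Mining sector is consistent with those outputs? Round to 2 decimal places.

I − A =
  [   0.85    -0.10]
  [  -0.35     0.60]
d = (I − A) x:
  d_R = (+0.85)·475 + (-0.10)·600 = 343.75
  d_M = (-0.35)·475 + (+0.60)·600 = 193.75

d_M = 193.75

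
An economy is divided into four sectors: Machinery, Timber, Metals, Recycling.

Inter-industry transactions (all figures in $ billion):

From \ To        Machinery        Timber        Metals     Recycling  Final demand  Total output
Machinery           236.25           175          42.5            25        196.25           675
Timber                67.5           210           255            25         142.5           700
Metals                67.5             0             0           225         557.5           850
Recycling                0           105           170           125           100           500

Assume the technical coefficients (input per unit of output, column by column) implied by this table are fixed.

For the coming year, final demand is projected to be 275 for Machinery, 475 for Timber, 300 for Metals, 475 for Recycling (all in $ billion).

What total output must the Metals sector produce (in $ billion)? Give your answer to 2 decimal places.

Technical coefficients a_ij = z_ij / X_j:
  a_11 = 236.25/675 = 0.35, a_21 = 67.5/675 = 0.10, a_31 = 67.5/675 = 0.10, a_41 = 0/675 = 0.00
  a_12 = 175/700 = 0.25, a_22 = 210/700 = 0.30, a_32 = 0/700 = 0.00, a_42 = 105/700 = 0.15
  a_13 = 42.5/850 = 0.05, a_23 = 255/850 = 0.30, a_33 = 0/850 = 0.00, a_43 = 170/850 = 0.20
  a_14 = 25/500 = 0.05, a_24 = 25/500 = 0.05, a_34 = 225/500 = 0.45, a_44 = 125/500 = 0.25
I − A =
  [   0.65    -0.25    -0.05    -0.05]
  [  -0.10     0.70    -0.30    -0.05]
  [  -0.10     0.00     1.00    -0.45]
  [   0.00    -0.15    -0.20     0.75]
Compute the cofactors C_ij = (−1)^(i+j)·(3×3 minor ij) of I−A; the adjugate is their transpose:
adj(I−A) = Cᵀ =
  [ 0.434250   0.175875   0.093875   0.097000]
  [ 0.089500   0.424250   0.157500   0.128750]
  [ 0.058500   0.063375   0.316875   0.198250]
  [ 0.033500   0.101750   0.116000   0.419000]
det(I−A) = Σ_j (I−A)_1j·C_1j = (0.65)(0.434250) + (-0.25)(0.089500) + (-0.05)(0.058500) + (-0.05)(0.033500) = 0.2552875
(I − A)⁻¹ = adj(I−A) / det(I−A) ≈
  [   1.7010     0.6889     0.3677     0.3800]
  [   0.3506     1.6619     0.6170     0.5043]
  [   0.2292     0.2482     1.2412     0.7766]
  [   0.1312     0.3986     0.4544     1.6413]
x = (I − A)⁻¹ d = adj(I−A)·d / det(I−A), with det(I−A) = 0.2552875:
  x_1 = (0.434250·275 + 0.175875·475 + 0.093875·300 + 0.097000·475) / 0.2552875 = 277.196875 / 0.2552875 ≈ 1085.82
  x_2 = (0.089500·275 + 0.424250·475 + 0.157500·300 + 0.128750·475) / 0.2552875 = 334.5375 / 0.2552875 ≈ 1310.43
  x_3 = (0.058500·275 + 0.063375·475 + 0.316875·300 + 0.198250·475) / 0.2552875 = 235.421875 / 0.2552875 ≈ 922.18
  x_4 = (0.033500·275 + 0.101750·475 + 0.116000·300 + 0.419000·475) / 0.2552875 = 291.36875 / 0.2552875 ≈ 1141.34

x_3 = 922.18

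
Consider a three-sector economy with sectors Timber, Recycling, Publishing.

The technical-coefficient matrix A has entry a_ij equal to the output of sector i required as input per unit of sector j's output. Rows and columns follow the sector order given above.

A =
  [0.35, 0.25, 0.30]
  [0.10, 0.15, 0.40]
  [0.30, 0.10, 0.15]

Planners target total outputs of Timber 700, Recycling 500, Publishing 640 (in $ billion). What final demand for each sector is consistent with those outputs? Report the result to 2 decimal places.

I − A =
  [   0.65    -0.25    -0.30]
  [  -0.10     0.85    -0.40]
  [  -0.30    -0.10     0.85]
d = (I − A) x:
  d_T = (+0.65)·700 + (-0.25)·500 + (-0.30)·640 = 138.00
  d_R = (-0.10)·700 + (+0.85)·500 + (-0.40)·640 = 99.00
  d_P = (-0.30)·700 + (-0.10)·500 + (+0.85)·640 = 284.00

d_T = 138.00, d_R = 99.00, d_P = 284.00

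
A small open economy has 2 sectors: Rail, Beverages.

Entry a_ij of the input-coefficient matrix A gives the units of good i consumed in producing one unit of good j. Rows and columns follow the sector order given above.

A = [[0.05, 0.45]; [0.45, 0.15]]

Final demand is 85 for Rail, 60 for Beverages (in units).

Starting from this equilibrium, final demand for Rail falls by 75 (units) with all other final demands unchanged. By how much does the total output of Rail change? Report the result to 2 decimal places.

Δx_1 = -105.37

I − A =
  [   0.95    -0.45]
  [  -0.45     0.85]
det(I−A) = (0.95)(0.85) − (-0.45)(-0.45) = 0.6050
adj(I−A) = [[0.85, 0.45], [0.45, 0.95]]
(I − A)⁻¹ = adj(I−A) / det(I−A) ≈
  [   1.4050     0.7438]
  [   0.7438     1.5702]
Δx = (I − A)⁻¹ Δd with Δd having -75 in the Rail component and 0 elsewhere.
So Δx_1 = L_11 · (-75), where L_11 = adj(I−A)_11 / det(I−A) = 0.85 / 0.6050.
Δx_1 = 0.85 × (-75) / 0.6050 = -63.75 / 0.6050 ≈ -105.37.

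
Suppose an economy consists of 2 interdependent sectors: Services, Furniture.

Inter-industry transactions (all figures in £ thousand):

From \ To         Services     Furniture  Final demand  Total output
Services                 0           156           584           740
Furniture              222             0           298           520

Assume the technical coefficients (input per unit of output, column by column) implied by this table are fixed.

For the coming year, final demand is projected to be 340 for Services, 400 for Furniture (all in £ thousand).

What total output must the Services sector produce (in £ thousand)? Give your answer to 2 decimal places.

Technical coefficients a_ij = z_ij / X_j:
  a_11 = 0/740 = 0.00, a_21 = 222/740 = 0.30
  a_12 = 156/520 = 0.30, a_22 = 0/520 = 0.00
I − A =
  [   1.00    -0.30]
  [  -0.30     1.00]
det(I−A) = (1.00)(1.00) − (-0.30)(-0.30) = 0.9100
adj(I−A) = [[1.00, 0.30], [0.30, 1.00]]
(I − A)⁻¹ = adj(I−A) / det(I−A) ≈
  [   1.0989     0.3297]
  [   0.3297     1.0989]
x = (I − A)⁻¹ d = adj(I−A)·d / det(I−A), with det(I−A) = 0.9100:
  x_1 = (1.00·340 + 0.30·400) / 0.9100 = 460.00 / 0.9100 ≈ 505.49
  x_2 = (0.30·340 + 1.00·400) / 0.9100 = 502.00 / 0.9100 ≈ 551.65

x_1 = 505.49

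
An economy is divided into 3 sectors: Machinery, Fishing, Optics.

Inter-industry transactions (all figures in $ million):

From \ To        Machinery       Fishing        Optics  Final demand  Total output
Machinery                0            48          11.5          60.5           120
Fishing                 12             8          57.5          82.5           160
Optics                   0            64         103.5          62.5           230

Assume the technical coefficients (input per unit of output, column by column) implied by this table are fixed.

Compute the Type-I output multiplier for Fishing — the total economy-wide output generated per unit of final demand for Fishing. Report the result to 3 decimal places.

m_F = 2.809

Technical coefficients a_ij = z_ij / X_j:
  a_MM = 0/120 = 0.00, a_FM = 12/120 = 0.10, a_OM = 0/120 = 0.00
  a_MF = 48/160 = 0.30, a_FF = 8/160 = 0.05, a_OF = 64/160 = 0.40
  a_MO = 11.5/230 = 0.05, a_FO = 57.5/230 = 0.25, a_OO = 103.5/230 = 0.45
I − A =
  [   1.00    -0.30    -0.05]
  [  -0.10     0.95    -0.25]
  [   0.00    -0.40     0.55]
Cofactors of I−A, C_ij = (−1)^(i+j)·(minor ij) (rows/columns in the sector order above):
  C_11 = (0.95)(0.55) − (-0.25)(-0.40) = 0.4225
  C_12 = −[(-0.10)(0.55) − (-0.25)(0.00)] = 0.0550
  C_13 = (-0.10)(-0.40) − (0.95)(0.00) = 0.0400
  C_21 = −[(-0.30)(0.55) − (-0.05)(-0.40)] = 0.1850
  C_22 = (1.00)(0.55) − (-0.05)(0.00) = 0.5500
  C_23 = −[(1.00)(-0.40) − (-0.30)(0.00)] = 0.4000
  C_31 = (-0.30)(-0.25) − (-0.05)(0.95) = 0.1225
  C_32 = −[(1.00)(-0.25) − (-0.05)(-0.10)] = 0.2550
  C_33 = (1.00)(0.95) − (-0.30)(-0.10) = 0.9200
det(I−A) = Σ_j (I−A)_1j·C_1j = (1.00)(0.4225) + (-0.30)(0.0550) + (-0.05)(0.0400) = 0.4040
adj(I−A) = Cᵀ =
  [ 0.4225   0.1850   0.1225]
  [ 0.0550   0.5500   0.2550]
  [ 0.0400   0.4000   0.9200]
(I − A)⁻¹ = adj(I−A) / det(I−A) ≈
  [   1.0458     0.4579     0.3032]
  [   0.1361     1.3614     0.6312]
  [   0.0990     0.9901     2.2772]
The output multiplier for sector j is the column-j sum of the Leontief inverse (I − A)⁻¹ = adj(I−A) / det(I−A).
Column F of adj(I−A): (0.1850, 0.5500, 0.4000); det(I−A) = 0.4040.
m_F = (0.1850 + 0.5500 + 0.4000) / 0.4040 = 1.135 / 0.4040 ≈ 2.809.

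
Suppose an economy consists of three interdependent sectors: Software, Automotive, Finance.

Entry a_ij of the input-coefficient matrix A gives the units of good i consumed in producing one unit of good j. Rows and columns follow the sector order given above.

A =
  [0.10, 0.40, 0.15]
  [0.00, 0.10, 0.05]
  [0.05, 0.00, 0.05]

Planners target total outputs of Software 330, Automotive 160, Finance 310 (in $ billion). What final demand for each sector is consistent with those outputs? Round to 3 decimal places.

d_S = 186.500, d_A = 128.500, d_F = 278.000

I − A =
  [   0.90    -0.40    -0.15]
  [   0.00     0.90    -0.05]
  [  -0.05     0.00     0.95]
d = (I − A) x:
  d_S = (+0.90)·330 + (-0.40)·160 + (-0.15)·310 = 186.500
  d_A = (+0.00)·330 + (+0.90)·160 + (-0.05)·310 = 128.500
  d_F = (-0.05)·330 + (+0.00)·160 + (+0.95)·310 = 278.000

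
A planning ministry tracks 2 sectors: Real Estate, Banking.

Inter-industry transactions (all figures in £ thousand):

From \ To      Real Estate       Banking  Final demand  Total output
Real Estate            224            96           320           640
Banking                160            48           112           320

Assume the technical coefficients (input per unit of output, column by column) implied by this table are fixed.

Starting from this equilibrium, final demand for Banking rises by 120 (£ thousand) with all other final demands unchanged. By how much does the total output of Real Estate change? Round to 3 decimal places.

Δx_R = 75.393

Technical coefficients a_ij = z_ij / X_j:
  a_RR = 224/640 = 0.35, a_BR = 160/640 = 0.25
  a_RB = 96/320 = 0.30, a_BB = 48/320 = 0.15
I − A =
  [   0.65    -0.30]
  [  -0.25     0.85]
det(I−A) = (0.65)(0.85) − (-0.30)(-0.25) = 0.4775
adj(I−A) = [[0.85, 0.30], [0.25, 0.65]]
(I − A)⁻¹ = adj(I−A) / det(I−A) ≈
  [   1.7801     0.6283]
  [   0.5236     1.3613]
Δx = (I − A)⁻¹ Δd with Δd having +120 in the Banking component and 0 elsewhere.
So Δx_R = L_RB · (+120), where L_RB = adj(I−A)_RB / det(I−A) = 0.30 / 0.4775.
Δx_R = 0.30 × (+120) / 0.4775 = 36.00 / 0.4775 ≈ 75.393.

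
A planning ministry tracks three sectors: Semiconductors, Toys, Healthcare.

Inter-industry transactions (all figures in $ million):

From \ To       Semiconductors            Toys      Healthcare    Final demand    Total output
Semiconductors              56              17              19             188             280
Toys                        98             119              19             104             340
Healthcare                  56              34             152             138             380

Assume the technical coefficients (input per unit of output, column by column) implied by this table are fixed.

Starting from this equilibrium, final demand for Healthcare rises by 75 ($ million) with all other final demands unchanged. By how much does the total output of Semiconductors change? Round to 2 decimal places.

Technical coefficients a_ij = z_ij / X_j:
  a_SS = 56/280 = 0.20, a_TS = 98/280 = 0.35, a_HS = 56/280 = 0.20
  a_ST = 17/340 = 0.05, a_TT = 119/340 = 0.35, a_HT = 34/340 = 0.10
  a_SH = 19/380 = 0.05, a_TH = 19/380 = 0.05, a_HH = 152/380 = 0.40
I − A =
  [   0.80    -0.05    -0.05]
  [  -0.35     0.65    -0.05]
  [  -0.20    -0.10     0.60]
Cofactors of I−A, C_ij = (−1)^(i+j)·(minor ij) (rows/columns in the sector order above):
  C_11 = (0.65)(0.60) − (-0.05)(-0.10) = 0.3850
  C_12 = −[(-0.35)(0.60) − (-0.05)(-0.20)] = 0.2200
  C_13 = (-0.35)(-0.10) − (0.65)(-0.20) = 0.1650
  C_21 = −[(-0.05)(0.60) − (-0.05)(-0.10)] = 0.0350
  C_22 = (0.80)(0.60) − (-0.05)(-0.20) = 0.4700
  C_23 = −[(0.80)(-0.10) − (-0.05)(-0.20)] = 0.0900
  C_31 = (-0.05)(-0.05) − (-0.05)(0.65) = 0.0350
  C_32 = −[(0.80)(-0.05) − (-0.05)(-0.35)] = 0.0575
  C_33 = (0.80)(0.65) − (-0.05)(-0.35) = 0.5025
det(I−A) = Σ_j (I−A)_1j·C_1j = (0.80)(0.3850) + (-0.05)(0.2200) + (-0.05)(0.1650) = 0.28875
adj(I−A) = Cᵀ =
  [ 0.3850   0.0350   0.0350]
  [ 0.2200   0.4700   0.0575]
  [ 0.1650   0.0900   0.5025]
(I − A)⁻¹ = adj(I−A) / det(I−A) ≈
  [   1.3333     0.1212     0.1212]
  [   0.7619     1.6277     0.1991]
  [   0.5714     0.3117     1.7403]
Δx = (I − A)⁻¹ Δd with Δd having +75 in the Healthcare component and 0 elsewhere.
So Δx_S = L_SH · (+75), where L_SH = adj(I−A)_SH / det(I−A) = 0.0350 / 0.28875.
Δx_S = 0.0350 × (+75) / 0.28875 = 2.625 / 0.28875 ≈ 9.09.

Δx_S = 9.09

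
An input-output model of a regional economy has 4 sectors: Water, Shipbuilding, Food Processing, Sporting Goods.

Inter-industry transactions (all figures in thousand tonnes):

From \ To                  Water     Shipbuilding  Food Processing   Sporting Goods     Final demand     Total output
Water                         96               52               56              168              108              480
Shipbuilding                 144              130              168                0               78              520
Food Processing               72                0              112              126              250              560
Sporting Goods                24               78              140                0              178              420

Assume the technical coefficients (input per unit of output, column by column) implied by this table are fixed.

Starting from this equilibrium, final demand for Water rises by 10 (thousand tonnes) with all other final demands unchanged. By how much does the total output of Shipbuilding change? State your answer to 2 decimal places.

Technical coefficients a_ij = z_ij / X_j:
  a_11 = 96/480 = 0.20, a_21 = 144/480 = 0.30, a_31 = 72/480 = 0.15, a_41 = 24/480 = 0.05
  a_12 = 52/520 = 0.10, a_22 = 130/520 = 0.25, a_32 = 0/520 = 0.00, a_42 = 78/520 = 0.15
  a_13 = 56/560 = 0.10, a_23 = 168/560 = 0.30, a_33 = 112/560 = 0.20, a_43 = 140/560 = 0.25
  a_14 = 168/420 = 0.40, a_24 = 0/420 = 0.00, a_34 = 126/420 = 0.30, a_44 = 0/420 = 0.00
I − A =
  [   0.80    -0.10    -0.10    -0.40]
  [  -0.30     0.75    -0.30     0.00]
  [  -0.15     0.00     0.80    -0.30]
  [  -0.05    -0.15    -0.25     1.00]
Compute the cofactors C_ij = (−1)^(i+j)·(3×3 minor ij) of I−A; the adjugate is their transpose:
adj(I−A) = Cᵀ =
  [ 0.530250   0.125000   0.198000   0.271500]
  [ 0.267000   0.532500   0.294000   0.195000]
  [ 0.137250   0.061500   0.537000   0.216000]
  [ 0.100875   0.101500   0.188250   0.440250]
det(I−A) = Σ_j (I−A)_1j·C_1j = (0.80)(0.530250) + (-0.10)(0.267000) + (-0.10)(0.137250) + (-0.40)(0.100875) = 0.343425
(I − A)⁻¹ = adj(I−A) / det(I−A) ≈
  [   1.5440     0.3640     0.5765     0.7906]
  [   0.7775     1.5506     0.8561     0.5678]
  [   0.3997     0.1791     1.5637     0.6290]
  [   0.2937     0.2956     0.5482     1.2819]
Δx = (I − A)⁻¹ Δd with Δd having +10 in the Water component and 0 elsewhere.
So Δx_2 = L_21 · (+10), where L_21 = adj(I−A)_21 / det(I−A) = 0.267000 / 0.343425.
Δx_2 = 0.267000 × (+10) / 0.343425 = 2.67 / 0.343425 ≈ 7.77.

Δx_2 = 7.77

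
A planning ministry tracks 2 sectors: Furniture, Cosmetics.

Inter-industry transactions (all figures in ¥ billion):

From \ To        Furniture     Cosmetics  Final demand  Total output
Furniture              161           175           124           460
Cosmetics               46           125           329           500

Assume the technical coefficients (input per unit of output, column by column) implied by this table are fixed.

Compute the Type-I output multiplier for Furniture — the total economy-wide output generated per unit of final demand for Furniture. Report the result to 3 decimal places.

Technical coefficients a_ij = z_ij / X_j:
  a_FF = 161/460 = 0.35, a_CF = 46/460 = 0.10
  a_FC = 175/500 = 0.35, a_CC = 125/500 = 0.25
I − A =
  [   0.65    -0.35]
  [  -0.10     0.75]
det(I−A) = (0.65)(0.75) − (-0.35)(-0.10) = 0.4525
adj(I−A) = [[0.75, 0.35], [0.10, 0.65]]
(I − A)⁻¹ = adj(I−A) / det(I−A) ≈
  [   1.6575     0.7735]
  [   0.2210     1.4365]
The output multiplier for sector j is the column-j sum of the Leontief inverse (I − A)⁻¹ = adj(I−A) / det(I−A).
Column F of adj(I−A): (0.75, 0.10); det(I−A) = 0.4525.
m_F = (0.75 + 0.10) / 0.4525 = 0.85 / 0.4525 ≈ 1.878.

m_F = 1.878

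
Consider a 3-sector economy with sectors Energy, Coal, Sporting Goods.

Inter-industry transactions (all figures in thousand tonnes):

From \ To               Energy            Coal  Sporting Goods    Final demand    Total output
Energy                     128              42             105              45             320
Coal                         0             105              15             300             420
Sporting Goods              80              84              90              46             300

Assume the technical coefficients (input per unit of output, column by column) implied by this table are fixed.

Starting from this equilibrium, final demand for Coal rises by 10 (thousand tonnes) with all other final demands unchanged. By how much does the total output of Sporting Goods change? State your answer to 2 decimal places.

Δx_S = 5.99

Technical coefficients a_ij = z_ij / X_j:
  a_EE = 128/320 = 0.40, a_CE = 0/320 = 0.00, a_SE = 80/320 = 0.25
  a_EC = 42/420 = 0.10, a_CC = 105/420 = 0.25, a_SC = 84/420 = 0.20
  a_ES = 105/300 = 0.35, a_CS = 15/300 = 0.05, a_SS = 90/300 = 0.30
I − A =
  [   0.60    -0.10    -0.35]
  [   0.00     0.75    -0.05]
  [  -0.25    -0.20     0.70]
Cofactors of I−A, C_ij = (−1)^(i+j)·(minor ij) (rows/columns in the sector order above):
  C_11 = (0.75)(0.70) − (-0.05)(-0.20) = 0.5150
  C_12 = −[(0.00)(0.70) − (-0.05)(-0.25)] = 0.0125
  C_13 = (0.00)(-0.20) − (0.75)(-0.25) = 0.1875
  C_21 = −[(-0.10)(0.70) − (-0.35)(-0.20)] = 0.1400
  C_22 = (0.60)(0.70) − (-0.35)(-0.25) = 0.3325
  C_23 = −[(0.60)(-0.20) − (-0.10)(-0.25)] = 0.1450
  C_31 = (-0.10)(-0.05) − (-0.35)(0.75) = 0.2675
  C_32 = −[(0.60)(-0.05) − (-0.35)(0.00)] = 0.0300
  C_33 = (0.60)(0.75) − (-0.10)(0.00) = 0.4500
det(I−A) = Σ_j (I−A)_1j·C_1j = (0.60)(0.5150) + (-0.10)(0.0125) + (-0.35)(0.1875) = 0.242125
adj(I−A) = Cᵀ =
  [ 0.5150   0.1400   0.2675]
  [ 0.0125   0.3325   0.0300]
  [ 0.1875   0.1450   0.4500]
(I − A)⁻¹ = adj(I−A) / det(I−A) ≈
  [   2.1270     0.5782     1.1048]
  [   0.0516     1.3733     0.1239]
  [   0.7744     0.5989     1.8585]
Δx = (I − A)⁻¹ Δd with Δd having +10 in the Coal component and 0 elsewhere.
So Δx_S = L_SC · (+10), where L_SC = adj(I−A)_SC / det(I−A) = 0.1450 / 0.242125.
Δx_S = 0.1450 × (+10) / 0.242125 = 1.45 / 0.242125 ≈ 5.99.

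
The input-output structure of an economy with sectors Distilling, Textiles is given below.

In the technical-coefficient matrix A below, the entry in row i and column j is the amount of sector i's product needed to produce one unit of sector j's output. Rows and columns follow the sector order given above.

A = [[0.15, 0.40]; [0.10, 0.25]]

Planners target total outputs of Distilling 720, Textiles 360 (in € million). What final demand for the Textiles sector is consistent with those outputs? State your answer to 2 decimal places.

I − A =
  [   0.85    -0.40]
  [  -0.10     0.75]
d = (I − A) x:
  d_D = (+0.85)·720 + (-0.40)·360 = 468.00
  d_T = (-0.10)·720 + (+0.75)·360 = 198.00

d_T = 198.00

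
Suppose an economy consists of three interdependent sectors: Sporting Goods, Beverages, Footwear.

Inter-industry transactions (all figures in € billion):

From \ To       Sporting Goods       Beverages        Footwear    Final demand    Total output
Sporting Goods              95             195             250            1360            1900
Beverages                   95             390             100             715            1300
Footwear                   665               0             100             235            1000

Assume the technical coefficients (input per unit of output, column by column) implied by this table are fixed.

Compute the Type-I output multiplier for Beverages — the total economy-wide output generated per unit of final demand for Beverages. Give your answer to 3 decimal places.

Technical coefficients a_ij = z_ij / X_j:
  a_11 = 95/1900 = 0.05, a_21 = 95/1900 = 0.05, a_31 = 665/1900 = 0.35
  a_12 = 195/1300 = 0.15, a_22 = 390/1300 = 0.30, a_32 = 0/1300 = 0.00
  a_13 = 250/1000 = 0.25, a_23 = 100/1000 = 0.10, a_33 = 100/1000 = 0.10
I − A =
  [   0.95    -0.15    -0.25]
  [  -0.05     0.70    -0.10]
  [  -0.35     0.00     0.90]
Cofactors of I−A, C_ij = (−1)^(i+j)·(minor ij) (rows/columns in the sector order above):
  C_11 = (0.70)(0.90) − (-0.10)(0.00) = 0.6300
  C_12 = −[(-0.05)(0.90) − (-0.10)(-0.35)] = 0.0800
  C_13 = (-0.05)(0.00) − (0.70)(-0.35) = 0.2450
  C_21 = −[(-0.15)(0.90) − (-0.25)(0.00)] = 0.1350
  C_22 = (0.95)(0.90) − (-0.25)(-0.35) = 0.7675
  C_23 = −[(0.95)(0.00) − (-0.15)(-0.35)] = 0.0525
  C_31 = (-0.15)(-0.10) − (-0.25)(0.70) = 0.1900
  C_32 = −[(0.95)(-0.10) − (-0.25)(-0.05)] = 0.1075
  C_33 = (0.95)(0.70) − (-0.15)(-0.05) = 0.6575
det(I−A) = Σ_j (I−A)_1j·C_1j = (0.95)(0.6300) + (-0.15)(0.0800) + (-0.25)(0.2450) = 0.52525
adj(I−A) = Cᵀ =
  [ 0.6300   0.1350   0.1900]
  [ 0.0800   0.7675   0.1075]
  [ 0.2450   0.0525   0.6575]
(I − A)⁻¹ = adj(I−A) / det(I−A) ≈
  [   1.1994     0.2570     0.3617]
  [   0.1523     1.4612     0.2047]
  [   0.4664     0.1000     1.2518]
The output multiplier for sector j is the column-j sum of the Leontief inverse (I − A)⁻¹ = adj(I−A) / det(I−A).
Column 2 of adj(I−A): (0.1350, 0.7675, 0.0525); det(I−A) = 0.52525.
m_2 = (0.1350 + 0.7675 + 0.0525) / 0.52525 = 0.955 / 0.52525 ≈ 1.818.

m_2 = 1.818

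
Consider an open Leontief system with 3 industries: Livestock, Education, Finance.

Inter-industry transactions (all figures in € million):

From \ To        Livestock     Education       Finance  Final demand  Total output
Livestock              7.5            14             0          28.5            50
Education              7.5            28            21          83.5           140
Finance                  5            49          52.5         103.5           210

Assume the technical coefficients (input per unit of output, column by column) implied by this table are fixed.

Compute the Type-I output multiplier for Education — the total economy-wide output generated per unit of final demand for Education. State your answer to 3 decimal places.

m_2 = 2.179

Technical coefficients a_ij = z_ij / X_j:
  a_11 = 7.5/50 = 0.15, a_21 = 7.5/50 = 0.15, a_31 = 5/50 = 0.10
  a_12 = 14/140 = 0.10, a_22 = 28/140 = 0.20, a_32 = 49/140 = 0.35
  a_13 = 0/210 = 0.00, a_23 = 21/210 = 0.10, a_33 = 52.5/210 = 0.25
I − A =
  [   0.85    -0.10     0.00]
  [  -0.15     0.80    -0.10]
  [  -0.10    -0.35     0.75]
Cofactors of I−A, C_ij = (−1)^(i+j)·(minor ij) (rows/columns in the sector order above):
  C_11 = (0.80)(0.75) − (-0.10)(-0.35) = 0.5650
  C_12 = −[(-0.15)(0.75) − (-0.10)(-0.10)] = 0.1225
  C_13 = (-0.15)(-0.35) − (0.80)(-0.10) = 0.1325
  C_21 = −[(-0.10)(0.75) − (0.00)(-0.35)] = 0.0750
  C_22 = (0.85)(0.75) − (0.00)(-0.10) = 0.6375
  C_23 = −[(0.85)(-0.35) − (-0.10)(-0.10)] = 0.3075
  C_31 = (-0.10)(-0.10) − (0.00)(0.80) = 0.0100
  C_32 = −[(0.85)(-0.10) − (0.00)(-0.15)] = 0.0850
  C_33 = (0.85)(0.80) − (-0.10)(-0.15) = 0.6650
det(I−A) = Σ_j (I−A)_1j·C_1j = (0.85)(0.5650) + (-0.10)(0.1225) + (0.00)(0.1325) = 0.4680
adj(I−A) = Cᵀ =
  [ 0.5650   0.0750   0.0100]
  [ 0.1225   0.6375   0.0850]
  [ 0.1325   0.3075   0.6650]
(I − A)⁻¹ = adj(I−A) / det(I−A) ≈
  [   1.2073     0.1603     0.0214]
  [   0.2618     1.3622     0.1816]
  [   0.2831     0.6571     1.4209]
The output multiplier for sector j is the column-j sum of the Leontief inverse (I − A)⁻¹ = adj(I−A) / det(I−A).
Column 2 of adj(I−A): (0.0750, 0.6375, 0.3075); det(I−A) = 0.4680.
m_2 = (0.0750 + 0.6375 + 0.3075) / 0.4680 = 1.02 / 0.4680 ≈ 2.179.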